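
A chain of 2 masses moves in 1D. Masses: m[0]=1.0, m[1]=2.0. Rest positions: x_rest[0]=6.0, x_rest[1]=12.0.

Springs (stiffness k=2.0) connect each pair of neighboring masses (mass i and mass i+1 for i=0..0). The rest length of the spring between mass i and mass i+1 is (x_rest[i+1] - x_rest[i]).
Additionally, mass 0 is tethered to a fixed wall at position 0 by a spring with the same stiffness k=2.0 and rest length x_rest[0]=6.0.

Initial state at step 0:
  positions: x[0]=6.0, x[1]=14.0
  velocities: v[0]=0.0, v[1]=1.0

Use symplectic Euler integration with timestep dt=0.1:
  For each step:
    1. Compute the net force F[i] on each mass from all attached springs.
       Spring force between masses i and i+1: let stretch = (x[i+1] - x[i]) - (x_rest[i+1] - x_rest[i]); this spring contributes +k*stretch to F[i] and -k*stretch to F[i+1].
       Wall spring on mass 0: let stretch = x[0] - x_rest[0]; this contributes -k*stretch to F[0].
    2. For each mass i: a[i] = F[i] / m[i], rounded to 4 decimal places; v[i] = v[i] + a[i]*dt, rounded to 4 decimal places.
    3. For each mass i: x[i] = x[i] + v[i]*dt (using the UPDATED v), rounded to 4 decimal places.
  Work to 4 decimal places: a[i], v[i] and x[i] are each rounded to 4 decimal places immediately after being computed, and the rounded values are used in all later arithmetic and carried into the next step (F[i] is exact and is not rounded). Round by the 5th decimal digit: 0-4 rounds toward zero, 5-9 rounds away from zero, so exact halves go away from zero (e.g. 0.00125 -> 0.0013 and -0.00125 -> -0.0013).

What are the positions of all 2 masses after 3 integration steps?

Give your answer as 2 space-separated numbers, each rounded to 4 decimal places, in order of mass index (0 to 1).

Answer: 6.2380 14.1790

Derivation:
Step 0: x=[6.0000 14.0000] v=[0.0000 1.0000]
Step 1: x=[6.0400 14.0800] v=[0.4000 0.8000]
Step 2: x=[6.1200 14.1396] v=[0.8000 0.5960]
Step 3: x=[6.2380 14.1790] v=[1.1799 0.3940]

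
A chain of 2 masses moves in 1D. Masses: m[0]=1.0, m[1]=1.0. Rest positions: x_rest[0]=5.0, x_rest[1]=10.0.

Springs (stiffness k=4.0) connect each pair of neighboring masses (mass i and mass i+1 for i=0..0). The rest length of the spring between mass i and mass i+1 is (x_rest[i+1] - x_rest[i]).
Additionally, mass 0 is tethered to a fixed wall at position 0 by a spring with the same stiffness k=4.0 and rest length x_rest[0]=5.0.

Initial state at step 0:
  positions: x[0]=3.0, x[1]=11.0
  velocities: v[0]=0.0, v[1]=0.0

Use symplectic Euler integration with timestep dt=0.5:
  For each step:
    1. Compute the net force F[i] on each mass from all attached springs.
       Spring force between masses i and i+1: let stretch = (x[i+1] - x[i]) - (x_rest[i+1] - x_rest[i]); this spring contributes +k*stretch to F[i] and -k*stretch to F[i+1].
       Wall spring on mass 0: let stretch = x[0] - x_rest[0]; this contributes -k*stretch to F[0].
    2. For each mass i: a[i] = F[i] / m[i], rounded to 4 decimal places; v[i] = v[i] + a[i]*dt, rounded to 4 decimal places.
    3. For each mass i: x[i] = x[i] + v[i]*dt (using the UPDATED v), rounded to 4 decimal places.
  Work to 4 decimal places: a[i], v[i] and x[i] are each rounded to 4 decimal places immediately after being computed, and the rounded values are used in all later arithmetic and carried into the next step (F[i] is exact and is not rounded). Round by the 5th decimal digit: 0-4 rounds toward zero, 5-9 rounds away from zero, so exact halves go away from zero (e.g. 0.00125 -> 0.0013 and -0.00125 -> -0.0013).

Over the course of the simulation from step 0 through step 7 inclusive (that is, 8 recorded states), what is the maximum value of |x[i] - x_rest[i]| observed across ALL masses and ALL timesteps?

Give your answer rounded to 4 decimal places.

Step 0: x=[3.0000 11.0000] v=[0.0000 0.0000]
Step 1: x=[8.0000 8.0000] v=[10.0000 -6.0000]
Step 2: x=[5.0000 10.0000] v=[-6.0000 4.0000]
Step 3: x=[2.0000 12.0000] v=[-6.0000 4.0000]
Step 4: x=[7.0000 9.0000] v=[10.0000 -6.0000]
Step 5: x=[7.0000 9.0000] v=[0.0000 0.0000]
Step 6: x=[2.0000 12.0000] v=[-10.0000 6.0000]
Step 7: x=[5.0000 10.0000] v=[6.0000 -4.0000]
Max displacement = 3.0000

Answer: 3.0000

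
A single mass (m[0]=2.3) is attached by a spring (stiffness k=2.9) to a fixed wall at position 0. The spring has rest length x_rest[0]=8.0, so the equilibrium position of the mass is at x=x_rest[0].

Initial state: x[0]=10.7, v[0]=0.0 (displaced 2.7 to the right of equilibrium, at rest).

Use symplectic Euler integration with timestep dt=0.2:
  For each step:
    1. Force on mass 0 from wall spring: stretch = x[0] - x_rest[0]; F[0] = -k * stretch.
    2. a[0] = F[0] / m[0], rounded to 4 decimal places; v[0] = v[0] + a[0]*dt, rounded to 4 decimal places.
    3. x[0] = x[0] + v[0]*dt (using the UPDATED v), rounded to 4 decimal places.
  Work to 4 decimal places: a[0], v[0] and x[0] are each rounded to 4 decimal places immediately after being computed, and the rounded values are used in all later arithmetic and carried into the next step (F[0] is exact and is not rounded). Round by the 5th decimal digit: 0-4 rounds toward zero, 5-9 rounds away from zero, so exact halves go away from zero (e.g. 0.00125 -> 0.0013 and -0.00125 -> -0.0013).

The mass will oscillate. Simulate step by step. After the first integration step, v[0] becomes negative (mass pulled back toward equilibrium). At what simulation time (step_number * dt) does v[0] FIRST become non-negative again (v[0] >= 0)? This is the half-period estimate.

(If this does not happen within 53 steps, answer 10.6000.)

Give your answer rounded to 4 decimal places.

Step 0: x=[10.7000] v=[0.0000]
Step 1: x=[10.5638] v=[-0.6809]
Step 2: x=[10.2983] v=[-1.3274]
Step 3: x=[9.9169] v=[-1.9070]
Step 4: x=[9.4388] v=[-2.3904]
Step 5: x=[8.8882] v=[-2.7532]
Step 6: x=[8.2928] v=[-2.9772]
Step 7: x=[7.6826] v=[-3.0510]
Step 8: x=[7.0884] v=[-2.9710]
Step 9: x=[6.5402] v=[-2.7411]
Step 10: x=[6.0656] v=[-2.3730]
Step 11: x=[5.6886] v=[-1.8852]
Step 12: x=[5.4281] v=[-1.3023]
Step 13: x=[5.2974] v=[-0.6537]
Step 14: x=[5.3030] v=[0.0278]
First v>=0 after going negative at step 14, time=2.8000

Answer: 2.8000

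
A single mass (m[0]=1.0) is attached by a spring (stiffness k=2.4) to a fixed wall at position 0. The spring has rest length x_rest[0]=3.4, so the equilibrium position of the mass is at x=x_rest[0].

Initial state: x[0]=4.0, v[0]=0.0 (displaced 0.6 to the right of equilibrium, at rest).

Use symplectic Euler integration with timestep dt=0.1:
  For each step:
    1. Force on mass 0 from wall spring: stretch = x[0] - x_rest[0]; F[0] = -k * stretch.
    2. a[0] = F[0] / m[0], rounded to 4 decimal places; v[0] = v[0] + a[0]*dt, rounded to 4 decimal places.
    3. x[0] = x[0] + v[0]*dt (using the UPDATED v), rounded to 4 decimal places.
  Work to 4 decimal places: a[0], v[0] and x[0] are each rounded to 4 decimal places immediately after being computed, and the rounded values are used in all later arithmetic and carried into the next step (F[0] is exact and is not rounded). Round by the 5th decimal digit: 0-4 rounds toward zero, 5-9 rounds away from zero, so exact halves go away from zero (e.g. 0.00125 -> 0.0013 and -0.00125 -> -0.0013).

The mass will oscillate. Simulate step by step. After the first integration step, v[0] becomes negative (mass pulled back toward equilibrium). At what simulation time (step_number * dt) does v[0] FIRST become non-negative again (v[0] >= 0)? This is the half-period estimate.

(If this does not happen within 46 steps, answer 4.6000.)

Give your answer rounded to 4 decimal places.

Step 0: x=[4.0000] v=[0.0000]
Step 1: x=[3.9856] v=[-0.1440]
Step 2: x=[3.9572] v=[-0.2845]
Step 3: x=[3.9154] v=[-0.4182]
Step 4: x=[3.8612] v=[-0.5419]
Step 5: x=[3.7959] v=[-0.6526]
Step 6: x=[3.7211] v=[-0.7476]
Step 7: x=[3.6386] v=[-0.8247]
Step 8: x=[3.5504] v=[-0.8820]
Step 9: x=[3.4586] v=[-0.9181]
Step 10: x=[3.3654] v=[-0.9322]
Step 11: x=[3.2730] v=[-0.9239]
Step 12: x=[3.1837] v=[-0.8934]
Step 13: x=[3.0996] v=[-0.8415]
Step 14: x=[3.0227] v=[-0.7694]
Step 15: x=[2.9548] v=[-0.6789]
Step 16: x=[2.8976] v=[-0.5721]
Step 17: x=[2.8525] v=[-0.4515]
Step 18: x=[2.8205] v=[-0.3201]
Step 19: x=[2.8024] v=[-0.1810]
Step 20: x=[2.7986] v=[-0.0376]
Step 21: x=[2.8093] v=[0.1067]
First v>=0 after going negative at step 21, time=2.1000

Answer: 2.1000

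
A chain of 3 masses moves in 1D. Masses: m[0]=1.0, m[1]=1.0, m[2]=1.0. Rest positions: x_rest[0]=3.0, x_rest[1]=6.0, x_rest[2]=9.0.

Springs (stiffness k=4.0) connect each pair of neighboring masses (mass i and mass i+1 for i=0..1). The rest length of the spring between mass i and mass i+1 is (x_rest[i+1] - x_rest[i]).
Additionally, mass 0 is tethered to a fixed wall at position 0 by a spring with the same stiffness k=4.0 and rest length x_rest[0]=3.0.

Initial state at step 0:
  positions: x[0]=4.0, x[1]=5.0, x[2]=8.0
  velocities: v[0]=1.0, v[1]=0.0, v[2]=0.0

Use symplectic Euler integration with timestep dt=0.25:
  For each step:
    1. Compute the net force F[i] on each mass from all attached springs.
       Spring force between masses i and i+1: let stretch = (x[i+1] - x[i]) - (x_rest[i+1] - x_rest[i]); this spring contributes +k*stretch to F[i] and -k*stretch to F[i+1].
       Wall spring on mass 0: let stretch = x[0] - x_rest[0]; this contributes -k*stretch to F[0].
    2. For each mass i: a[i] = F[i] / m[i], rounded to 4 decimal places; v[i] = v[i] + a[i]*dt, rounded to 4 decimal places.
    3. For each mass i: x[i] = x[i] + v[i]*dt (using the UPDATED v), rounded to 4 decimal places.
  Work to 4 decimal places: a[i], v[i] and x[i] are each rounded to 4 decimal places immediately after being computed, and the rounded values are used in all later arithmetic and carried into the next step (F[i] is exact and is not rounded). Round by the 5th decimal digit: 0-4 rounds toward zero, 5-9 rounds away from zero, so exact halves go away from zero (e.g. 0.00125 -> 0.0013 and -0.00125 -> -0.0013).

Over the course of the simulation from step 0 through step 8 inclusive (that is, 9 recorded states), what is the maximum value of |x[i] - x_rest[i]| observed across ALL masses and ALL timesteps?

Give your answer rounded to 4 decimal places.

Step 0: x=[4.0000 5.0000 8.0000] v=[1.0000 0.0000 0.0000]
Step 1: x=[3.5000 5.5000 8.0000] v=[-2.0000 2.0000 0.0000]
Step 2: x=[2.6250 6.1250 8.1250] v=[-3.5000 2.5000 0.5000]
Step 3: x=[1.9688 6.3750 8.5000] v=[-2.6250 1.0000 1.5000]
Step 4: x=[1.9219 6.0547 9.0938] v=[-0.1876 -1.2812 2.3750]
Step 5: x=[2.4277 5.4610 9.6778] v=[2.0233 -2.3749 2.3359]
Step 6: x=[3.0849 5.1632 9.9576] v=[2.6289 -1.1914 1.1191]
Step 7: x=[3.4905 5.5444 9.7888] v=[1.6223 1.5247 -0.6753]
Step 8: x=[3.5369 6.4732 9.3089] v=[0.1857 3.7152 -1.9197]
Max displacement = 1.0781

Answer: 1.0781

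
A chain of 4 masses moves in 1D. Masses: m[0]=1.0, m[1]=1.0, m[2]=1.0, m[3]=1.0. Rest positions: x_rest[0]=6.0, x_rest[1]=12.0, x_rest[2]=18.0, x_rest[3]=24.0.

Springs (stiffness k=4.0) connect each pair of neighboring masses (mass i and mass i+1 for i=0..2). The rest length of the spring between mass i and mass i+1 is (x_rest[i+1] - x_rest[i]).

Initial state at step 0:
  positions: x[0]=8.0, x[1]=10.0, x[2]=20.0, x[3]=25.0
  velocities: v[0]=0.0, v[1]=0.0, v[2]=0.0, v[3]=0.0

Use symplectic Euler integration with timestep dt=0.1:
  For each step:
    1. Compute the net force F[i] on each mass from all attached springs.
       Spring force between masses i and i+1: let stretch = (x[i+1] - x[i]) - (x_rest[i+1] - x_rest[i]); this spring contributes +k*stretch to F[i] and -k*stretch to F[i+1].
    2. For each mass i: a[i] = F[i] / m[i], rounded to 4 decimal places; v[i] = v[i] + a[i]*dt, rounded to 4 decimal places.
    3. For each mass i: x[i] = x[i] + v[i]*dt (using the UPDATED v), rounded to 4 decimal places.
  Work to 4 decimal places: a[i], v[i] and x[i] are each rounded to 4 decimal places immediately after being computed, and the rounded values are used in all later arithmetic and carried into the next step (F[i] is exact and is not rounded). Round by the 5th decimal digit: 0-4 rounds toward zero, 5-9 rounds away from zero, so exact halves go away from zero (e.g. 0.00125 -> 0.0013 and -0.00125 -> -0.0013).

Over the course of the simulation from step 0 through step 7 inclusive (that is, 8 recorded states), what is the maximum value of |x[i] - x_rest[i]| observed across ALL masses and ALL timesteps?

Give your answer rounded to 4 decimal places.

Answer: 2.9014

Derivation:
Step 0: x=[8.0000 10.0000 20.0000 25.0000] v=[0.0000 0.0000 0.0000 0.0000]
Step 1: x=[7.8400 10.3200 19.8000 25.0400] v=[-1.6000 3.2000 -2.0000 0.4000]
Step 2: x=[7.5392 10.9200 19.4304 25.1104] v=[-3.0080 6.0000 -3.6960 0.7040]
Step 3: x=[7.1336 11.7252 18.9476 25.1936] v=[-4.0557 8.0518 -4.8282 0.8320]
Step 4: x=[6.6717 12.6356 18.4257 25.2670] v=[-4.6191 9.1041 -5.2188 0.7336]
Step 5: x=[6.2084 13.5391 17.9459 25.3067] v=[-4.6335 9.0346 -4.7983 0.3971]
Step 6: x=[5.7983 14.3256 17.5842 25.2920] v=[-4.1012 7.8650 -3.6167 -0.1472]
Step 7: x=[5.4893 14.9014 17.4005 25.2090] v=[-3.0903 5.7575 -1.8370 -0.8303]
Max displacement = 2.9014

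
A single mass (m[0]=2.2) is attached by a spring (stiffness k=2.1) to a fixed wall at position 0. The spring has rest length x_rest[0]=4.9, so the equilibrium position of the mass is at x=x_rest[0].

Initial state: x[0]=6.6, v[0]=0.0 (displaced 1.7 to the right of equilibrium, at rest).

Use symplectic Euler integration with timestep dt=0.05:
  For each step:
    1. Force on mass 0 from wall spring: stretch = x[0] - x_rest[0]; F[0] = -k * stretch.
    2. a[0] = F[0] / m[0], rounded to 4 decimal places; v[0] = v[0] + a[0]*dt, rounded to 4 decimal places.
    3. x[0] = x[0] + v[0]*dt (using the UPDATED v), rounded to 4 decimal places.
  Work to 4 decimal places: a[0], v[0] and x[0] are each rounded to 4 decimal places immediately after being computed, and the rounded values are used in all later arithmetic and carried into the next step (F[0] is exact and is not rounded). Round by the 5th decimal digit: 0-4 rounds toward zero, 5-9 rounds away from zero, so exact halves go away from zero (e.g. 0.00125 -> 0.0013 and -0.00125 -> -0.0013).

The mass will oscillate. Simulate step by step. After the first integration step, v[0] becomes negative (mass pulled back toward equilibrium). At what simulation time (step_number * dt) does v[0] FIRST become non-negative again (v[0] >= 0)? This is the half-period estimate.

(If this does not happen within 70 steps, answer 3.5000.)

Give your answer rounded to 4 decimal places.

Step 0: x=[6.6000] v=[0.0000]
Step 1: x=[6.5959] v=[-0.0811]
Step 2: x=[6.5878] v=[-0.1620]
Step 3: x=[6.5757] v=[-0.2426]
Step 4: x=[6.5596] v=[-0.3226]
Step 5: x=[6.5395] v=[-0.4018]
Step 6: x=[6.5155] v=[-0.4801]
Step 7: x=[6.4876] v=[-0.5572]
Step 8: x=[6.4560] v=[-0.6330]
Step 9: x=[6.4206] v=[-0.7073]
Step 10: x=[6.3816] v=[-0.7799]
Step 11: x=[6.3391] v=[-0.8506]
Step 12: x=[6.2931] v=[-0.9193]
Step 13: x=[6.2438] v=[-0.9858]
Step 14: x=[6.1913] v=[-1.0499]
Step 15: x=[6.1357] v=[-1.1115]
Step 16: x=[6.0772] v=[-1.1705]
Step 17: x=[6.0159] v=[-1.2267]
Step 18: x=[5.9519] v=[-1.2800]
Step 19: x=[5.8854] v=[-1.3302]
Step 20: x=[5.8165] v=[-1.3772]
Step 21: x=[5.7455] v=[-1.4209]
Step 22: x=[5.6724] v=[-1.4613]
Step 23: x=[5.5975] v=[-1.4982]
Step 24: x=[5.5209] v=[-1.5315]
Step 25: x=[5.4428] v=[-1.5611]
Step 26: x=[5.3635] v=[-1.5870]
Step 27: x=[5.2830] v=[-1.6091]
Step 28: x=[5.2016] v=[-1.6274]
Step 29: x=[5.1195] v=[-1.6418]
Step 30: x=[5.0369] v=[-1.6523]
Step 31: x=[4.9540] v=[-1.6588]
Step 32: x=[4.8709] v=[-1.6614]
Step 33: x=[4.7879] v=[-1.6600]
Step 34: x=[4.7052] v=[-1.6547]
Step 35: x=[4.6229] v=[-1.6454]
Step 36: x=[4.5413] v=[-1.6322]
Step 37: x=[4.4605] v=[-1.6151]
Step 38: x=[4.3808] v=[-1.5941]
Step 39: x=[4.3023] v=[-1.5693]
Step 40: x=[4.2253] v=[-1.5408]
Step 41: x=[4.1499] v=[-1.5086]
Step 42: x=[4.0763] v=[-1.4728]
Step 43: x=[4.0046] v=[-1.4335]
Step 44: x=[3.9351] v=[-1.3908]
Step 45: x=[3.8679] v=[-1.3448]
Step 46: x=[3.8031] v=[-1.2955]
Step 47: x=[3.7409] v=[-1.2432]
Step 48: x=[3.6815] v=[-1.1879]
Step 49: x=[3.6250] v=[-1.1297]
Step 50: x=[3.5716] v=[-1.0689]
Step 51: x=[3.5213] v=[-1.0055]
Step 52: x=[3.4743] v=[-0.9397]
Step 53: x=[3.4307] v=[-0.8717]
Step 54: x=[3.3906] v=[-0.8016]
Step 55: x=[3.3541] v=[-0.7296]
Step 56: x=[3.3213] v=[-0.6558]
Step 57: x=[3.2923] v=[-0.5805]
Step 58: x=[3.2671] v=[-0.5038]
Step 59: x=[3.2458] v=[-0.4259]
Step 60: x=[3.2285] v=[-0.3470]
Step 61: x=[3.2151] v=[-0.2672]
Step 62: x=[3.2058] v=[-0.1868]
Step 63: x=[3.2005] v=[-0.1059]
Step 64: x=[3.1993] v=[-0.0248]
Step 65: x=[3.2021] v=[0.0564]
First v>=0 after going negative at step 65, time=3.2500

Answer: 3.2500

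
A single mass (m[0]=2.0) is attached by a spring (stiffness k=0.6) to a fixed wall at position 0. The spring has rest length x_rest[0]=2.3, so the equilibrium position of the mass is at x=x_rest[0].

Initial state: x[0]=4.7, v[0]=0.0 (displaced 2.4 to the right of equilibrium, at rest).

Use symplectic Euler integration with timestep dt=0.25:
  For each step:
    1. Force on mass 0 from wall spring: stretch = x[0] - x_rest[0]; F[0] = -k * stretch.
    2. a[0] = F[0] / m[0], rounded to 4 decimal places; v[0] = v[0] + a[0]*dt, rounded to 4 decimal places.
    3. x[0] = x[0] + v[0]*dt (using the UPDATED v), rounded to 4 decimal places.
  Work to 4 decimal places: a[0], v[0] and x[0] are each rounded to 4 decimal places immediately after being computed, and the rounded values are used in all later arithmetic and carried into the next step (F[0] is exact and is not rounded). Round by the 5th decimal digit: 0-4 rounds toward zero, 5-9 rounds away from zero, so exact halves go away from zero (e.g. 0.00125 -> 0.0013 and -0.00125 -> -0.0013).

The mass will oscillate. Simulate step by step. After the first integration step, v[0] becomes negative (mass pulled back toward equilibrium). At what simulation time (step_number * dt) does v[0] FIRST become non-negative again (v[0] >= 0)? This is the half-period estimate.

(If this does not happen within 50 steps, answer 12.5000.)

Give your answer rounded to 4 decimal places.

Step 0: x=[4.7000] v=[0.0000]
Step 1: x=[4.6550] v=[-0.1800]
Step 2: x=[4.5659] v=[-0.3566]
Step 3: x=[4.4343] v=[-0.5266]
Step 4: x=[4.2626] v=[-0.6867]
Step 5: x=[4.0541] v=[-0.8339]
Step 6: x=[3.8127] v=[-0.9655]
Step 7: x=[3.5430] v=[-1.0790]
Step 8: x=[3.2500] v=[-1.1722]
Step 9: x=[2.9391] v=[-1.2435]
Step 10: x=[2.6163] v=[-1.2914]
Step 11: x=[2.2875] v=[-1.3151]
Step 12: x=[1.9590] v=[-1.3142]
Step 13: x=[1.6369] v=[-1.2886]
Step 14: x=[1.3272] v=[-1.2389]
Step 15: x=[1.0357] v=[-1.1660]
Step 16: x=[0.7679] v=[-1.0712]
Step 17: x=[0.5288] v=[-0.9563]
Step 18: x=[0.3229] v=[-0.8235]
Step 19: x=[0.1541] v=[-0.6752]
Step 20: x=[0.0255] v=[-0.5143]
Step 21: x=[-0.0604] v=[-0.3437]
Step 22: x=[-0.1021] v=[-0.1667]
Step 23: x=[-0.0987] v=[0.0135]
First v>=0 after going negative at step 23, time=5.7500

Answer: 5.7500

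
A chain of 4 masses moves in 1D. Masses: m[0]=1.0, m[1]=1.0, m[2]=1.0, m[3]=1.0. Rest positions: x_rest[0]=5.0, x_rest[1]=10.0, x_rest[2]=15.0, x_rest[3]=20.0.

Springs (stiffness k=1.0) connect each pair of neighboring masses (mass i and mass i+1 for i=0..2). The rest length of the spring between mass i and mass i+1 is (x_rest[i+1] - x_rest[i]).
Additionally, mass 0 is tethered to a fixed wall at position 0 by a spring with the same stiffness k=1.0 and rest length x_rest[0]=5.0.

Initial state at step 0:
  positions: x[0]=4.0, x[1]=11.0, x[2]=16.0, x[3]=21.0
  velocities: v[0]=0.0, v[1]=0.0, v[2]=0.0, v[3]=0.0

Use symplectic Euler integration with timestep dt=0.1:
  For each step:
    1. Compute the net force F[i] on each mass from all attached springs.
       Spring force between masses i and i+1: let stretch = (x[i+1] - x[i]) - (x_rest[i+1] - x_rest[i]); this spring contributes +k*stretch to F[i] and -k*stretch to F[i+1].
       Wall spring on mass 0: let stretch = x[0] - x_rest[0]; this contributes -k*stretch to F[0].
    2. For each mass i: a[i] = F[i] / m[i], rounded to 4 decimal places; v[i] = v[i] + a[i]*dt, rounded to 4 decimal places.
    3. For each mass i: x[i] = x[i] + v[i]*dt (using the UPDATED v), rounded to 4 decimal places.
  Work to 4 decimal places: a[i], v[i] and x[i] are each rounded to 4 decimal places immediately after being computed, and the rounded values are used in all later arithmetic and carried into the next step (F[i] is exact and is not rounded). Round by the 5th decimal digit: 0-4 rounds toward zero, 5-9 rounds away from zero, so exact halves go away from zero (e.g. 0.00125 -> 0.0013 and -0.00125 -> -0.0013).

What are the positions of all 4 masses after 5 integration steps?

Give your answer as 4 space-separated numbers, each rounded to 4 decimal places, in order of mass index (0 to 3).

Step 0: x=[4.0000 11.0000 16.0000 21.0000] v=[0.0000 0.0000 0.0000 0.0000]
Step 1: x=[4.0300 10.9800 16.0000 21.0000] v=[0.3000 -0.2000 0.0000 0.0000]
Step 2: x=[4.0892 10.9407 15.9998 21.0000] v=[0.5920 -0.3930 -0.0020 0.0000]
Step 3: x=[4.1760 10.8835 15.9990 21.0000] v=[0.8682 -0.5722 -0.0079 0.0000]
Step 4: x=[4.2881 10.8104 15.9971 21.0000] v=[1.1214 -0.7314 -0.0194 -0.0001]
Step 5: x=[4.4226 10.7239 15.9933 21.0000] v=[1.3448 -0.8650 -0.0378 -0.0004]

Answer: 4.4226 10.7239 15.9933 21.0000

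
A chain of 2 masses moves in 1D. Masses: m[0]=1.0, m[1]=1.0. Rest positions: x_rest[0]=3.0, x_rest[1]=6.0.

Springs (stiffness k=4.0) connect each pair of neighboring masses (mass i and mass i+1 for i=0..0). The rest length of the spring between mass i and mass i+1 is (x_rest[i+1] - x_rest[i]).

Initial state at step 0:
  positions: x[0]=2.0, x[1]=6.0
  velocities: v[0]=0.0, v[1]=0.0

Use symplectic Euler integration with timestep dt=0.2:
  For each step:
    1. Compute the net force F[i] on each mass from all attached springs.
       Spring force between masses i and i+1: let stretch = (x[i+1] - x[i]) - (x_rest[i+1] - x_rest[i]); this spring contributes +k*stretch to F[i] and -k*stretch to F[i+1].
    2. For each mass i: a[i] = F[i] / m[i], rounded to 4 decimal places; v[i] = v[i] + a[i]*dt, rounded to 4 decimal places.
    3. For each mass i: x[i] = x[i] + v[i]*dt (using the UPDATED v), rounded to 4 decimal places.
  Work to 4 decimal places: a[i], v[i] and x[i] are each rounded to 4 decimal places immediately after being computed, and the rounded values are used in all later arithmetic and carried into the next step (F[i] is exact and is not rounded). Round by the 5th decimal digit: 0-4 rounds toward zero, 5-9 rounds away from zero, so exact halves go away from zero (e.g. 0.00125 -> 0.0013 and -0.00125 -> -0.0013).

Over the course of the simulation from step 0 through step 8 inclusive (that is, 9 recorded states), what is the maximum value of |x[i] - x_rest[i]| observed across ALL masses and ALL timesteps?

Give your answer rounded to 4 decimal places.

Step 0: x=[2.0000 6.0000] v=[0.0000 0.0000]
Step 1: x=[2.1600 5.8400] v=[0.8000 -0.8000]
Step 2: x=[2.4288 5.5712] v=[1.3440 -1.3440]
Step 3: x=[2.7204 5.2796] v=[1.4579 -1.4579]
Step 4: x=[2.9415 5.0585] v=[1.1053 -1.1053]
Step 5: x=[3.0213 4.9787] v=[0.3989 -0.3989]
Step 6: x=[2.9343 5.0657] v=[-0.4352 0.4352]
Step 7: x=[2.7083 5.2917] v=[-1.1301 1.1301]
Step 8: x=[2.4156 5.5844] v=[-1.4634 1.4634]
Max displacement = 1.0213

Answer: 1.0213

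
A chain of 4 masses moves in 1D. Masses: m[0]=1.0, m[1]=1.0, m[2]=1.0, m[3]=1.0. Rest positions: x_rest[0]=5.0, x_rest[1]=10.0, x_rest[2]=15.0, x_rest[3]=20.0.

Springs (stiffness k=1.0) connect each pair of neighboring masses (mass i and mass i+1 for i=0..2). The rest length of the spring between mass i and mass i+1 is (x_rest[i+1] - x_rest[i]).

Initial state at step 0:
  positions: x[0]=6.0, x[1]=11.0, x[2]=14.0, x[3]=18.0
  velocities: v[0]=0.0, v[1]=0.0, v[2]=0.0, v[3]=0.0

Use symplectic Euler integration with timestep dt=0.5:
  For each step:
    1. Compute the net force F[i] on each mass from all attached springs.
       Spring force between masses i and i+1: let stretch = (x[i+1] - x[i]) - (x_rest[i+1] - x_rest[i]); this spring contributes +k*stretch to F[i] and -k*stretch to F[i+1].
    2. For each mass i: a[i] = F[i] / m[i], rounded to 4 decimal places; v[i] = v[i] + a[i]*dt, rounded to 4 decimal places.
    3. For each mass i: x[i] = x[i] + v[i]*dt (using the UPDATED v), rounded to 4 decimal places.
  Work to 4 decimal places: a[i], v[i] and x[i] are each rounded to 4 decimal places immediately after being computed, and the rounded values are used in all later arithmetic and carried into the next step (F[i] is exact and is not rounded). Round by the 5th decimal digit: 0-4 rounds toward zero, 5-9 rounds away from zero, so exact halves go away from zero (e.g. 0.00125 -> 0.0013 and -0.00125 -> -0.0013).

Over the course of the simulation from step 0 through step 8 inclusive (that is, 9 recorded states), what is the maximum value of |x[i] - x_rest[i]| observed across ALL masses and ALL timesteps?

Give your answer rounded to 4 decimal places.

Answer: 2.1268

Derivation:
Step 0: x=[6.0000 11.0000 14.0000 18.0000] v=[0.0000 0.0000 0.0000 0.0000]
Step 1: x=[6.0000 10.5000 14.2500 18.2500] v=[0.0000 -1.0000 0.5000 0.5000]
Step 2: x=[5.8750 9.8125 14.5625 18.7500] v=[-0.2500 -1.3750 0.6250 1.0000]
Step 3: x=[5.4844 9.3281 14.7344 19.4532] v=[-0.7813 -0.9688 0.3438 1.4063]
Step 4: x=[4.8047 9.2344 14.7345 20.2267] v=[-1.3595 -0.1875 0.0001 1.5469]
Step 5: x=[3.9824 9.4083 14.7326 20.8771] v=[-1.6447 0.3477 -0.0039 1.3008]
Step 6: x=[3.2665 9.5568 14.9357 21.2414] v=[-1.4318 0.2969 0.4062 0.7286]
Step 7: x=[2.8732 9.4774 15.3705 21.2793] v=[-0.7867 -0.1588 0.8696 0.0758]
Step 8: x=[2.8809 9.2202 15.8093 21.0900] v=[0.0154 -0.5144 0.8775 -0.3786]
Max displacement = 2.1268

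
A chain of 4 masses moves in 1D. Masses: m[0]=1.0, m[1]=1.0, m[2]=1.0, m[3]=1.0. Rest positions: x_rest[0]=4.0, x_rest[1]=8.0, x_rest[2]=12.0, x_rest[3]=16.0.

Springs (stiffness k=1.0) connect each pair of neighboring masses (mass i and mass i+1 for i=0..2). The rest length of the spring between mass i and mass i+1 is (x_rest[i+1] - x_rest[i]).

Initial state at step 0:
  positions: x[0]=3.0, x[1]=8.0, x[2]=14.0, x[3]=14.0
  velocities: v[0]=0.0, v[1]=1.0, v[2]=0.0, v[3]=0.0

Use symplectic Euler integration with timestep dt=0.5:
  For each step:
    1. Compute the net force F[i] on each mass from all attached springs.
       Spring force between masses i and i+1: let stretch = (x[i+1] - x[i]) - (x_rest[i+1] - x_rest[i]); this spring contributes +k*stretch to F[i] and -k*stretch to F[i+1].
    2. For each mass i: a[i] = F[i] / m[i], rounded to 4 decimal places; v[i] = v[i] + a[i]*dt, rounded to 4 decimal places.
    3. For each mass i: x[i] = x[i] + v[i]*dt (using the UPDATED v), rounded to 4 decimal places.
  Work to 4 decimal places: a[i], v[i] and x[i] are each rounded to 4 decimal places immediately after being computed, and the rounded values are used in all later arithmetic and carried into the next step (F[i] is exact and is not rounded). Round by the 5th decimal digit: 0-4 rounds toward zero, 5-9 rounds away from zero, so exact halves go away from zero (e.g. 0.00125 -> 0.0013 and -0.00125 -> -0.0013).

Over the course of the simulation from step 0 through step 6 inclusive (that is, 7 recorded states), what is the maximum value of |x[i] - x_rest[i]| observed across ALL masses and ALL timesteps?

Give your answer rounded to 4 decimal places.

Step 0: x=[3.0000 8.0000 14.0000 14.0000] v=[0.0000 1.0000 0.0000 0.0000]
Step 1: x=[3.2500 8.7500 12.5000 15.0000] v=[0.5000 1.5000 -3.0000 2.0000]
Step 2: x=[3.8750 9.0625 10.6875 16.3750] v=[1.2500 0.6250 -3.6250 2.7500]
Step 3: x=[4.7969 8.4844 9.8906 17.3282] v=[1.8438 -1.1563 -1.5938 1.9063]
Step 4: x=[5.6407 7.3359 10.6016 17.4220] v=[1.6876 -2.2970 1.4219 0.1875]
Step 5: x=[5.9083 6.5800 12.2013 16.8107] v=[0.5352 -1.5118 3.1993 -1.2227]
Step 6: x=[5.3438 7.0615 13.5480 16.0470] v=[-1.1290 0.9630 2.6934 -1.5274]
Max displacement = 2.1094

Answer: 2.1094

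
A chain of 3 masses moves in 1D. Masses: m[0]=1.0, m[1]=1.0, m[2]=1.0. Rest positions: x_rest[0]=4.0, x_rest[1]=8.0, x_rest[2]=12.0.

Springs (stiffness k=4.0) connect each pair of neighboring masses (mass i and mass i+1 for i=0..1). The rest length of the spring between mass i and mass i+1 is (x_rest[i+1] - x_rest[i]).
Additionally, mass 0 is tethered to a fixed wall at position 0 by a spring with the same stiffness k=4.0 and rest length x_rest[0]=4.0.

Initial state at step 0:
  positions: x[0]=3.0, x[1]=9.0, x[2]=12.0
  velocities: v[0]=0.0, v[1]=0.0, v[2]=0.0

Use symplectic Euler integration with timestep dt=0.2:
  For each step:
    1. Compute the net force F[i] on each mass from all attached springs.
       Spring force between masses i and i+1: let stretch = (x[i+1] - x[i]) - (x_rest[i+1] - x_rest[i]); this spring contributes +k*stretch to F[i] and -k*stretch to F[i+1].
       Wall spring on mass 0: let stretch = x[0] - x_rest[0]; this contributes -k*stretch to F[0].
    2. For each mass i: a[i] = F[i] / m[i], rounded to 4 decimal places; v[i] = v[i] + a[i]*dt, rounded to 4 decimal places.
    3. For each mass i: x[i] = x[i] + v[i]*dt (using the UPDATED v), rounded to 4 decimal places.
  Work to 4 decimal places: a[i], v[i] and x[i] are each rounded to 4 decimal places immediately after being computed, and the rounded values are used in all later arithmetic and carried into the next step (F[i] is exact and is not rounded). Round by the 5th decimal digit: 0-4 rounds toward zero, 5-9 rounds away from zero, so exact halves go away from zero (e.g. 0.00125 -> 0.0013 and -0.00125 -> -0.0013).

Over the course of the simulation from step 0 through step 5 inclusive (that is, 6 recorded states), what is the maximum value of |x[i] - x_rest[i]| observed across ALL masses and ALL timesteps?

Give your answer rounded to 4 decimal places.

Answer: 1.0885

Derivation:
Step 0: x=[3.0000 9.0000 12.0000] v=[0.0000 0.0000 0.0000]
Step 1: x=[3.4800 8.5200 12.1600] v=[2.4000 -2.4000 0.8000]
Step 2: x=[4.2096 7.8160 12.3776] v=[3.6480 -3.5200 1.0880]
Step 3: x=[4.8427 7.2648 12.5053] v=[3.1654 -2.7558 0.6387]
Step 4: x=[5.0885 7.1646 12.4346] v=[1.2289 -0.5011 -0.3537]
Step 5: x=[4.8523 7.5754 12.1607] v=[-1.1810 2.0540 -1.3697]
Max displacement = 1.0885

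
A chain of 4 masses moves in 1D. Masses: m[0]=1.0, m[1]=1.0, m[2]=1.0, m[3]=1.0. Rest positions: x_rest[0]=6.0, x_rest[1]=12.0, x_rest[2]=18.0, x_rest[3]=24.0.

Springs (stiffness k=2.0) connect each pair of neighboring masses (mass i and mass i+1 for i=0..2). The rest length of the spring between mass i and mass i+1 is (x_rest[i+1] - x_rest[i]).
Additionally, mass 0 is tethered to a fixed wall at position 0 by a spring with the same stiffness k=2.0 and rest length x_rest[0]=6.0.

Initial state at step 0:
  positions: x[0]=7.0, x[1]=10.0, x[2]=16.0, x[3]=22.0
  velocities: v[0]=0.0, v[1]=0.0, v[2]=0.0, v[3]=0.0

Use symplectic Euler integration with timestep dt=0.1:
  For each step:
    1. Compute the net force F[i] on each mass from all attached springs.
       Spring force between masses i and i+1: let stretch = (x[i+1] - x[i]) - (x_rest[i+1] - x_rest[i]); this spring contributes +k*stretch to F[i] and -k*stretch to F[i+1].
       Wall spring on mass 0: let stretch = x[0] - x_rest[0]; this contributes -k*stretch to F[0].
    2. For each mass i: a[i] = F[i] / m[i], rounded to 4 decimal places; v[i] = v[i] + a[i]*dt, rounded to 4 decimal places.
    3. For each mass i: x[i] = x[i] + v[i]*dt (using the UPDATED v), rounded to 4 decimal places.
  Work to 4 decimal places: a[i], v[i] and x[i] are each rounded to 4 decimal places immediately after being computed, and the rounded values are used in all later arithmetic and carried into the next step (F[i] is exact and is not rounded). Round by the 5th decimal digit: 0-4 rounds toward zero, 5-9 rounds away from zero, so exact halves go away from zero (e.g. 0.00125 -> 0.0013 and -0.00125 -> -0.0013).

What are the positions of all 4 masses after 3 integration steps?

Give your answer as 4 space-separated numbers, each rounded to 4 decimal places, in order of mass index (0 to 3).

Step 0: x=[7.0000 10.0000 16.0000 22.0000] v=[0.0000 0.0000 0.0000 0.0000]
Step 1: x=[6.9200 10.0600 16.0000 22.0000] v=[-0.8000 0.6000 0.0000 0.0000]
Step 2: x=[6.7644 10.1760 16.0012 22.0000] v=[-1.5560 1.1600 0.0120 0.0000]
Step 3: x=[6.5417 10.3403 16.0059 22.0000] v=[-2.2266 1.6427 0.0467 0.0002]

Answer: 6.5417 10.3403 16.0059 22.0000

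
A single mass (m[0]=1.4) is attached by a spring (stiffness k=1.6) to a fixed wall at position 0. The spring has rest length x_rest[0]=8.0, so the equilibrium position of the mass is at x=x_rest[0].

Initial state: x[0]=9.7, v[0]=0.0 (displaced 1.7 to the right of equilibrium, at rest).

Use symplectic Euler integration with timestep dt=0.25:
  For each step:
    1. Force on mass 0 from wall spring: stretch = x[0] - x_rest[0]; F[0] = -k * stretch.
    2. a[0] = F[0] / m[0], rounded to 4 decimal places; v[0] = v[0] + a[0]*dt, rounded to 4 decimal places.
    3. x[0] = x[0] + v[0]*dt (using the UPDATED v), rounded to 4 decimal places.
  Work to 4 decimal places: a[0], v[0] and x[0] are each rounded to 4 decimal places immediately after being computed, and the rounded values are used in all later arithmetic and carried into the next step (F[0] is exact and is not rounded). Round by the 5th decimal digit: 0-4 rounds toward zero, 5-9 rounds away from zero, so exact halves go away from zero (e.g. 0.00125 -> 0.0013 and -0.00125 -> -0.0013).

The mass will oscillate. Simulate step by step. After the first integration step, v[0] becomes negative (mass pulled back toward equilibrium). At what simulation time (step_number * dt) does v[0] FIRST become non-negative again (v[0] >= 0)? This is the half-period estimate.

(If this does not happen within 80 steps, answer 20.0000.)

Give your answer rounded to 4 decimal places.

Answer: 3.0000

Derivation:
Step 0: x=[9.7000] v=[0.0000]
Step 1: x=[9.5786] v=[-0.4857]
Step 2: x=[9.3444] v=[-0.9367]
Step 3: x=[9.0142] v=[-1.3208]
Step 4: x=[8.6116] v=[-1.6106]
Step 5: x=[8.1653] v=[-1.7854]
Step 6: x=[7.7072] v=[-1.8326]
Step 7: x=[7.2700] v=[-1.7490]
Step 8: x=[6.8849] v=[-1.5404]
Step 9: x=[6.5795] v=[-1.2218]
Step 10: x=[6.3755] v=[-0.8160]
Step 11: x=[6.2875] v=[-0.3519]
Step 12: x=[6.3219] v=[0.1374]
First v>=0 after going negative at step 12, time=3.0000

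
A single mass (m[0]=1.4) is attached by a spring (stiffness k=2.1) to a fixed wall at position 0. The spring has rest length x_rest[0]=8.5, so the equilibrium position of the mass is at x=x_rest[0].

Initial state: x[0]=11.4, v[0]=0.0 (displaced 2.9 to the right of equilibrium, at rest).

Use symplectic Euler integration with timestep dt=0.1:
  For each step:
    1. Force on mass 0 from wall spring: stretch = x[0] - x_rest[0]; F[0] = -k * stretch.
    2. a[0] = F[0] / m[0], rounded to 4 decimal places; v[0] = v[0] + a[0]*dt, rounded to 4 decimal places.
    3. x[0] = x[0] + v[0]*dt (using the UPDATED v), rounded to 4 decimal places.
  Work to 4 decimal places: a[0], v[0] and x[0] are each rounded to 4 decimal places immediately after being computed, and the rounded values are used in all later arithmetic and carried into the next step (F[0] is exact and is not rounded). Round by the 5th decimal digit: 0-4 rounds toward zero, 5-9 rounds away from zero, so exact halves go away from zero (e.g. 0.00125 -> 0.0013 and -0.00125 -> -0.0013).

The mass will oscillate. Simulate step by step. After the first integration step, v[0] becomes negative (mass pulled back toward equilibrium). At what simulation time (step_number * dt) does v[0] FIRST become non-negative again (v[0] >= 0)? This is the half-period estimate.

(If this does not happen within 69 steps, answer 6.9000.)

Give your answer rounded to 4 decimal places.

Answer: 2.6000

Derivation:
Step 0: x=[11.4000] v=[0.0000]
Step 1: x=[11.3565] v=[-0.4350]
Step 2: x=[11.2702] v=[-0.8635]
Step 3: x=[11.1423] v=[-1.2790]
Step 4: x=[10.9748] v=[-1.6754]
Step 5: x=[10.7701] v=[-2.0466]
Step 6: x=[10.5314] v=[-2.3871]
Step 7: x=[10.2622] v=[-2.6918]
Step 8: x=[9.9666] v=[-2.9561]
Step 9: x=[9.6490] v=[-3.1761]
Step 10: x=[9.3142] v=[-3.3485]
Step 11: x=[8.9671] v=[-3.4706]
Step 12: x=[8.6130] v=[-3.5407]
Step 13: x=[8.2572] v=[-3.5577]
Step 14: x=[7.9051] v=[-3.5213]
Step 15: x=[7.5619] v=[-3.4321]
Step 16: x=[7.2328] v=[-3.2914]
Step 17: x=[6.9227] v=[-3.1013]
Step 18: x=[6.6362] v=[-2.8647]
Step 19: x=[6.3777] v=[-2.5851]
Step 20: x=[6.1510] v=[-2.2668]
Step 21: x=[5.9596] v=[-1.9145]
Step 22: x=[5.8063] v=[-1.5334]
Step 23: x=[5.6934] v=[-1.1293]
Step 24: x=[5.6226] v=[-0.7083]
Step 25: x=[5.5949] v=[-0.2767]
Step 26: x=[5.6108] v=[0.1591]
First v>=0 after going negative at step 26, time=2.6000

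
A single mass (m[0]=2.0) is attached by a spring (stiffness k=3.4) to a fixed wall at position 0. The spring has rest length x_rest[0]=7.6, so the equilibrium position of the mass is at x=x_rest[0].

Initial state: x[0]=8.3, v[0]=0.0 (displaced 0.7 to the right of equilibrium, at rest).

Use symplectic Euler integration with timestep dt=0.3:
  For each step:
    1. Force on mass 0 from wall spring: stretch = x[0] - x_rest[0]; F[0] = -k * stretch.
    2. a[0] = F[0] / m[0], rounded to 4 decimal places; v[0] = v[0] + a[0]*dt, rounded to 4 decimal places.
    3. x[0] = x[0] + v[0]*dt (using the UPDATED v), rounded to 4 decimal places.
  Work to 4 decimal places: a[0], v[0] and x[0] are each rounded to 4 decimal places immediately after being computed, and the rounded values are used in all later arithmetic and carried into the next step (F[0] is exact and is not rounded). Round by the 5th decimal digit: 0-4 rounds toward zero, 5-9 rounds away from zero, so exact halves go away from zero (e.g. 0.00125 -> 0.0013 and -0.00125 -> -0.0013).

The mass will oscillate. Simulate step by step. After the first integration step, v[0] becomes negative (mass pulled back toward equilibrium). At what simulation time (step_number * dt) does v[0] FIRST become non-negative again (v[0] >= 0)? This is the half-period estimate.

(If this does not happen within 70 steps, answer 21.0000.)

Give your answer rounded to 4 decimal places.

Step 0: x=[8.3000] v=[0.0000]
Step 1: x=[8.1929] v=[-0.3570]
Step 2: x=[7.9951] v=[-0.6594]
Step 3: x=[7.7368] v=[-0.8609]
Step 4: x=[7.4576] v=[-0.9307]
Step 5: x=[7.2002] v=[-0.8581]
Step 6: x=[7.0039] v=[-0.6542]
Step 7: x=[6.8988] v=[-0.3502]
Step 8: x=[6.9010] v=[0.0074]
First v>=0 after going negative at step 8, time=2.4000

Answer: 2.4000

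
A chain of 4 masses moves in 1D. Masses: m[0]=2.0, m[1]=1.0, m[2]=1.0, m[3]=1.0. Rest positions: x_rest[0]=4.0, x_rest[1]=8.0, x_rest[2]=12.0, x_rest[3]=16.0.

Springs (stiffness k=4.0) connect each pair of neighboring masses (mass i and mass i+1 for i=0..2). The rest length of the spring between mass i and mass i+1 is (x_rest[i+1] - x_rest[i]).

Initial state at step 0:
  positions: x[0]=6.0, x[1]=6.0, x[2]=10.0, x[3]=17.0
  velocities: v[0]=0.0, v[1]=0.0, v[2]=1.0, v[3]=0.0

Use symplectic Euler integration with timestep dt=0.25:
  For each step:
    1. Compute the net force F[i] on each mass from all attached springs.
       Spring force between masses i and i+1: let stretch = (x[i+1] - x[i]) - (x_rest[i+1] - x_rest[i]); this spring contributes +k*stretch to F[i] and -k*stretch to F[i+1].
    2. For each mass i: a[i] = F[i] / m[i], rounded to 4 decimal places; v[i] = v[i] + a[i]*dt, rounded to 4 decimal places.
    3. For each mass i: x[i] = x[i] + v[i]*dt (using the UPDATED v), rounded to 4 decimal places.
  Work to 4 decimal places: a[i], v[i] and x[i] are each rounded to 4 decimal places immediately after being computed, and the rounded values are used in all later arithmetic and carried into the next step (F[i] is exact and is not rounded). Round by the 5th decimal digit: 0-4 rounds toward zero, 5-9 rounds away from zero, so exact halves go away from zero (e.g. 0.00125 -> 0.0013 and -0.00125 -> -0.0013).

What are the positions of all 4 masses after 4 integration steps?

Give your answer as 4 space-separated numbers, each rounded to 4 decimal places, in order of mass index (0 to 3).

Step 0: x=[6.0000 6.0000 10.0000 17.0000] v=[0.0000 0.0000 1.0000 0.0000]
Step 1: x=[5.5000 7.0000 11.0000 16.2500] v=[-2.0000 4.0000 4.0000 -3.0000]
Step 2: x=[4.6875 8.6250 12.3125 15.1875] v=[-3.2500 6.5000 5.2500 -4.2500]
Step 3: x=[3.8672 10.1875 13.4219 14.4063] v=[-3.2813 6.2500 4.4375 -3.1250]
Step 4: x=[3.3369 10.9785 13.9688 14.3790] v=[-2.1212 3.1641 2.1875 -0.1094]

Answer: 3.3369 10.9785 13.9688 14.3790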